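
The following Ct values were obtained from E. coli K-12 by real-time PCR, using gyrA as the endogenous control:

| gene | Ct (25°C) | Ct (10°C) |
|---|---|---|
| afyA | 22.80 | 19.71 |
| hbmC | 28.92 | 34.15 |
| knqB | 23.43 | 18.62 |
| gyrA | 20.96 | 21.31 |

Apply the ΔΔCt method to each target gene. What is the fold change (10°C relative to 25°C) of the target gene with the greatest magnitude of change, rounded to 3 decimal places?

afyA: ΔΔCt = (19.71−21.31) − (22.80−20.96) = -1.60 − 1.84 = -3.44; fold change = 2^3.44 = 10.853
hbmC: ΔΔCt = (34.15−21.31) − (28.92−20.96) = 12.84 − 7.96 = 4.88; fold change = 2^-4.88 = 0.034
knqB: ΔΔCt = (18.62−21.31) − (23.43−20.96) = -2.69 − 2.47 = -5.16; fold change = 2^5.16 = 35.753
knqB has the largest |ΔΔCt| = 5.16.

35.753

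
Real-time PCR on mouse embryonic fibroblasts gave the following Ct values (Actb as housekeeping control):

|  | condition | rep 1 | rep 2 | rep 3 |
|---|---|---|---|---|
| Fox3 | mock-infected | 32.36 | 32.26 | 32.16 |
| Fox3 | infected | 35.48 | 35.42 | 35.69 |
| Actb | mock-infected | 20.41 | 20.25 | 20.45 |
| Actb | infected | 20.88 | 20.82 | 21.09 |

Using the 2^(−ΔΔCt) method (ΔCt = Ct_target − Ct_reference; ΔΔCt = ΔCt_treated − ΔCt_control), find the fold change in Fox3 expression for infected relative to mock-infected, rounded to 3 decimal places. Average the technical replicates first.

0.153

Mean Ct: Fox3 mock-infected 32.260; Fox3 infected 35.530; Actb mock-infected 20.370; Actb infected 20.930
ΔCt(mock-infected) = 32.260 − 20.370 = 11.890
ΔCt(infected) = 35.530 − 20.930 = 14.600
ΔΔCt = 14.600 − 11.890 = 2.710
Fold change = 2^(−2.710) = 0.1528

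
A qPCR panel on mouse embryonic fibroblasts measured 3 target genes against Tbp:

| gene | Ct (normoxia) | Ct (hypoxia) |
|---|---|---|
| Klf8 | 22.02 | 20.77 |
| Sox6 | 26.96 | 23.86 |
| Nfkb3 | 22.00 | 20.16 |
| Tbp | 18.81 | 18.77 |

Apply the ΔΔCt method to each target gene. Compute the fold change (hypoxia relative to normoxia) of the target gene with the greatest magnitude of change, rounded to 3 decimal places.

Klf8: ΔΔCt = (20.77−18.77) − (22.02−18.81) = 2.00 − 3.21 = -1.21; fold change = 2^1.21 = 2.313
Sox6: ΔΔCt = (23.86−18.77) − (26.96−18.81) = 5.09 − 8.15 = -3.06; fold change = 2^3.06 = 8.340
Nfkb3: ΔΔCt = (20.16−18.77) − (22.00−18.81) = 1.39 − 3.19 = -1.80; fold change = 2^1.80 = 3.482
Sox6 has the largest |ΔΔCt| = 3.06.

8.340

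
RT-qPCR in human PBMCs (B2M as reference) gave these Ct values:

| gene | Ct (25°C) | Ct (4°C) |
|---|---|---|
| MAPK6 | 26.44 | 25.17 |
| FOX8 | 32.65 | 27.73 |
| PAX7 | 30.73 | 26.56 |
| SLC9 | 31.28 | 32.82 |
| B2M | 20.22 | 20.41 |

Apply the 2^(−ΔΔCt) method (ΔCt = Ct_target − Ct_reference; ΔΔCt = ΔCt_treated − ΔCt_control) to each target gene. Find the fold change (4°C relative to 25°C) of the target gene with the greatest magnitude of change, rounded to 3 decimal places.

34.535

MAPK6: ΔΔCt = (25.17−20.41) − (26.44−20.22) = 4.76 − 6.22 = -1.46; fold change = 2^1.46 = 2.751
FOX8: ΔΔCt = (27.73−20.41) − (32.65−20.22) = 7.32 − 12.43 = -5.11; fold change = 2^5.11 = 34.535
PAX7: ΔΔCt = (26.56−20.41) − (30.73−20.22) = 6.15 − 10.51 = -4.36; fold change = 2^4.36 = 20.535
SLC9: ΔΔCt = (32.82−20.41) − (31.28−20.22) = 12.41 − 11.06 = 1.35; fold change = 2^-1.35 = 0.392
FOX8 has the largest |ΔΔCt| = 5.11.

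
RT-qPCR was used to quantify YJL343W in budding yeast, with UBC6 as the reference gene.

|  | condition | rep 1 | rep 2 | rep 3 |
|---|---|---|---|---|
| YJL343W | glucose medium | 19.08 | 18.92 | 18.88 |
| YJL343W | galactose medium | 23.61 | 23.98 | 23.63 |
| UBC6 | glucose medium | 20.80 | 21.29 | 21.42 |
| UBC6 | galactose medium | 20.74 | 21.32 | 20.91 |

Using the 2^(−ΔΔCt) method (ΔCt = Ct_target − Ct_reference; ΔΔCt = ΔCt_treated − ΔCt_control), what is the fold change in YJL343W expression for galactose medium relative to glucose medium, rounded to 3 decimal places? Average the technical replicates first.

Mean Ct: YJL343W glucose medium 18.960; YJL343W galactose medium 23.740; UBC6 glucose medium 21.170; UBC6 galactose medium 20.990
ΔCt(glucose medium) = 18.960 − 21.170 = -2.210
ΔCt(galactose medium) = 23.740 − 20.990 = 2.750
ΔΔCt = 2.750 − (-2.210) = 4.960
Fold change = 2^(−4.960) = 0.0321

0.032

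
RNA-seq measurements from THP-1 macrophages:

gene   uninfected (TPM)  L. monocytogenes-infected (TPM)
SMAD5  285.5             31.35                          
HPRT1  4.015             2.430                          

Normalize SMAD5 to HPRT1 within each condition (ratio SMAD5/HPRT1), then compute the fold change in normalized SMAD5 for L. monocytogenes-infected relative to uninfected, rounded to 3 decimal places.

SMAD5/HPRT1 (uninfected) = 285.5 / 4.015 = 71.108
SMAD5/HPRT1 (L. monocytogenes-infected) = 31.35 / 2.430 = 12.901
Fold change = 12.901 / 71.108 = 0.1814

0.181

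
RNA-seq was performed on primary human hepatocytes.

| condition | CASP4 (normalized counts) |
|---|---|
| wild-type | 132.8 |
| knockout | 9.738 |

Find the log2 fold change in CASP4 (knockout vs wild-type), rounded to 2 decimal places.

Fold change = 9.738 / 132.8 = 0.0733
log2(0.0733) = -3.769

-3.77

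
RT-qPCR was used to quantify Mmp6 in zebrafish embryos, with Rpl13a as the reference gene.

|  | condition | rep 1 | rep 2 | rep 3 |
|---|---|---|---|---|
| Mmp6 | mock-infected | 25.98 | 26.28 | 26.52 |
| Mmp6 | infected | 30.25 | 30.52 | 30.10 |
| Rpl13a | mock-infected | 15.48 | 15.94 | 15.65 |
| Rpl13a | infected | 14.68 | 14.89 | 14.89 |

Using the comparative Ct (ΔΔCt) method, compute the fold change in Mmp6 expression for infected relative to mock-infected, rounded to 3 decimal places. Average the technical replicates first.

0.033

Mean Ct: Mmp6 mock-infected 26.260; Mmp6 infected 30.290; Rpl13a mock-infected 15.690; Rpl13a infected 14.820
ΔCt(mock-infected) = 26.260 − 15.690 = 10.570
ΔCt(infected) = 30.290 − 14.820 = 15.470
ΔΔCt = 15.470 − 10.570 = 4.900
Fold change = 2^(−4.900) = 0.0335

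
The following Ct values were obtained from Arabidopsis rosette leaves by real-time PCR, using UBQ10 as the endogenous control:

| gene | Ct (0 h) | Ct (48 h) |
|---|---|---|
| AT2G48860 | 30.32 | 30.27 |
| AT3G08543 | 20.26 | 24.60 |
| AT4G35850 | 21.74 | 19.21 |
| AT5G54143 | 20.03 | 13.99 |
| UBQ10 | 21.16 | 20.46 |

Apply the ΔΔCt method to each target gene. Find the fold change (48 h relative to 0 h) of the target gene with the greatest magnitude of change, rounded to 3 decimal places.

40.504

AT2G48860: ΔΔCt = (30.27−20.46) − (30.32−21.16) = 9.81 − 9.16 = 0.65; fold change = 2^-0.65 = 0.637
AT3G08543: ΔΔCt = (24.60−20.46) − (20.26−21.16) = 4.14 − (-0.90) = 5.04; fold change = 2^-5.04 = 0.030
AT4G35850: ΔΔCt = (19.21−20.46) − (21.74−21.16) = -1.25 − 0.58 = -1.83; fold change = 2^1.83 = 3.555
AT5G54143: ΔΔCt = (13.99−20.46) − (20.03−21.16) = -6.47 − (-1.13) = -5.34; fold change = 2^5.34 = 40.504
AT5G54143 has the largest |ΔΔCt| = 5.34.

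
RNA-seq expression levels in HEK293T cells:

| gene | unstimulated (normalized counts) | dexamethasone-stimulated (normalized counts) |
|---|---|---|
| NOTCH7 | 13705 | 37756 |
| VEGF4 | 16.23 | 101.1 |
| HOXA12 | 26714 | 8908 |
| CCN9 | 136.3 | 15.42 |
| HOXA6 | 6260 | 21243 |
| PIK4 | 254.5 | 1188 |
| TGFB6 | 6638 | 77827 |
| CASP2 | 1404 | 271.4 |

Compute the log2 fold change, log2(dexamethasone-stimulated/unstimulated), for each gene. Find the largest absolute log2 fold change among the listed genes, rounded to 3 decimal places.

log2(37756/13705) = 1.462  (NOTCH7)
log2(101.1/16.23) = 2.639  (VEGF4)
log2(8908/26714) = -1.584  (HOXA12)
log2(15.42/136.3) = -3.144  (CCN9)
log2(21243/6260) = 1.763  (HOXA6)
log2(1188/254.5) = 2.223  (PIK4)
log2(77827/6638) = 3.551  (TGFB6)
log2(271.4/1404) = -2.371  (CASP2)
The largest magnitude belongs to TGFB6.

3.551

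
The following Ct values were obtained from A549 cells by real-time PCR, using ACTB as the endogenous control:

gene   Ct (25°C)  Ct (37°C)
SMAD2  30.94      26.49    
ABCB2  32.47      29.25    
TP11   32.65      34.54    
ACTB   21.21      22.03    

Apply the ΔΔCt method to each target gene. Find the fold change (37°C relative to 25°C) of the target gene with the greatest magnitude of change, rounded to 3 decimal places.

SMAD2: ΔΔCt = (26.49−22.03) − (30.94−21.21) = 4.46 − 9.73 = -5.27; fold change = 2^5.27 = 38.586
ABCB2: ΔΔCt = (29.25−22.03) − (32.47−21.21) = 7.22 − 11.26 = -4.04; fold change = 2^4.04 = 16.450
TP11: ΔΔCt = (34.54−22.03) − (32.65−21.21) = 12.51 − 11.44 = 1.07; fold change = 2^-1.07 = 0.476
SMAD2 has the largest |ΔΔCt| = 5.27.

38.586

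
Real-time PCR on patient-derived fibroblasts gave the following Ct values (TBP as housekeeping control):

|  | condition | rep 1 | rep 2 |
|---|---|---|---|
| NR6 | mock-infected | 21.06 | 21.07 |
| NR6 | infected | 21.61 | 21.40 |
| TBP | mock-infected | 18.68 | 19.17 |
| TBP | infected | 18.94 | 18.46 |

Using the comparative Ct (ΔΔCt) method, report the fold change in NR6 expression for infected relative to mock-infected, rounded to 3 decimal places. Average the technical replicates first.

Mean Ct: NR6 mock-infected 21.065; NR6 infected 21.505; TBP mock-infected 18.925; TBP infected 18.700
ΔCt(mock-infected) = 21.065 − 18.925 = 2.140
ΔCt(infected) = 21.505 − 18.700 = 2.805
ΔΔCt = 2.805 − 2.140 = 0.665
Fold change = 2^(−0.665) = 0.6307

0.631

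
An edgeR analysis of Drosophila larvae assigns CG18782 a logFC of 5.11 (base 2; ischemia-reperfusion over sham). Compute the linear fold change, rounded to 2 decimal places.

Fold change = 2^(5.11) = 34.535

34.54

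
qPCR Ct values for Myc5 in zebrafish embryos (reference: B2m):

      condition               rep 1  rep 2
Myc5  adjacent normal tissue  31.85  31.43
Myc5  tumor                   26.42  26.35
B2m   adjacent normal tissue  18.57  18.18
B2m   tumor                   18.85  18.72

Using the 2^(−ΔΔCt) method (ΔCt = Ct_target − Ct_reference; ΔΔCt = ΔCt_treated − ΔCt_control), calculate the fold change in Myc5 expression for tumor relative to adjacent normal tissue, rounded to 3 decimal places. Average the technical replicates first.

50.738

Mean Ct: Myc5 adjacent normal tissue 31.640; Myc5 tumor 26.385; B2m adjacent normal tissue 18.375; B2m tumor 18.785
ΔCt(adjacent normal tissue) = 31.640 − 18.375 = 13.265
ΔCt(tumor) = 26.385 − 18.785 = 7.600
ΔΔCt = 7.600 − 13.265 = -5.665
Fold change = 2^(−(-5.665)) = 2^5.665 = 50.7382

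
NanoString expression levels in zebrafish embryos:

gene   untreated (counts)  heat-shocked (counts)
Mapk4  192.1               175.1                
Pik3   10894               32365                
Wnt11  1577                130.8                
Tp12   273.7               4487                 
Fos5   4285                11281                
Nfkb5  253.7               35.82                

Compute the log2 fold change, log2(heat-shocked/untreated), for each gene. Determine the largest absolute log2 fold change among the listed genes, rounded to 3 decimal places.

4.035

log2(175.1/192.1) = -0.134  (Mapk4)
log2(32365/10894) = 1.571  (Pik3)
log2(130.8/1577) = -3.592  (Wnt11)
log2(4487/273.7) = 4.035  (Tp12)
log2(11281/4285) = 1.397  (Fos5)
log2(35.82/253.7) = -2.824  (Nfkb5)
The largest magnitude belongs to Tp12.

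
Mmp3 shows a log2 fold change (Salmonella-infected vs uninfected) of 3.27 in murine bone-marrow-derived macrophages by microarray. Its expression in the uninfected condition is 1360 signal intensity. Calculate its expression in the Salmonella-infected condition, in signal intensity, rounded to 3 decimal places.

Fold change = 2^(3.27) = 9.6465
Salmonella-infected expression = 1360 × 9.6465 = 13119.189

13119.189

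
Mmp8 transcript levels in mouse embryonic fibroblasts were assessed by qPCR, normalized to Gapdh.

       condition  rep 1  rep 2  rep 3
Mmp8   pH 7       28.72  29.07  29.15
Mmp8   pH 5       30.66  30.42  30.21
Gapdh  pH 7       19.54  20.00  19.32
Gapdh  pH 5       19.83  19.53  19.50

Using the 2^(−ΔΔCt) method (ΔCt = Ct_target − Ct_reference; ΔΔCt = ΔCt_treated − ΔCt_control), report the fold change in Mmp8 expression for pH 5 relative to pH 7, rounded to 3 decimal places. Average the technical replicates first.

Mean Ct: Mmp8 pH 7 28.980; Mmp8 pH 5 30.430; Gapdh pH 7 19.620; Gapdh pH 5 19.620
ΔCt(pH 7) = 28.980 − 19.620 = 9.360
ΔCt(pH 5) = 30.430 − 19.620 = 10.810
ΔΔCt = 10.810 − 9.360 = 1.450
Fold change = 2^(−1.450) = 0.3660

0.366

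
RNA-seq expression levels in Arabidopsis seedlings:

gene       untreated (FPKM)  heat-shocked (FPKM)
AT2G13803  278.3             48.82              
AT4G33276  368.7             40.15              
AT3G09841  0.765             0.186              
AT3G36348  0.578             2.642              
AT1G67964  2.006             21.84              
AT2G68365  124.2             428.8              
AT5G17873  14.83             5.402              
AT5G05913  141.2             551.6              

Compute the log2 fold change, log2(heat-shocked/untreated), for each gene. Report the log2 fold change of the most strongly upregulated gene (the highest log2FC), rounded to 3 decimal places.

3.445

log2(48.82/278.3) = -2.511  (AT2G13803)
log2(40.15/368.7) = -3.199  (AT4G33276)
log2(0.186/0.765) = -2.040  (AT3G09841)
log2(2.642/0.578) = 2.192  (AT3G36348)
log2(21.84/2.006) = 3.445  (AT1G67964)
log2(428.8/124.2) = 1.788  (AT2G68365)
log2(5.402/14.83) = -1.457  (AT5G17873)
log2(551.6/141.2) = 1.966  (AT5G05913)
AT1G67964 is most strongly upregulated.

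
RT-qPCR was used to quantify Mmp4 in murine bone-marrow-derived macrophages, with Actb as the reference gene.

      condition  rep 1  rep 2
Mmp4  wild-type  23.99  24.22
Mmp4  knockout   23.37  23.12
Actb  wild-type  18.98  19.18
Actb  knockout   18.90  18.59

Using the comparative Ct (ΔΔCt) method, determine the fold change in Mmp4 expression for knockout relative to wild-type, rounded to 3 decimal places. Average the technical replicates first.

1.439

Mean Ct: Mmp4 wild-type 24.105; Mmp4 knockout 23.245; Actb wild-type 19.080; Actb knockout 18.745
ΔCt(wild-type) = 24.105 − 19.080 = 5.025
ΔCt(knockout) = 23.245 − 18.745 = 4.500
ΔΔCt = 4.500 − 5.025 = -0.525
Fold change = 2^(−(-0.525)) = 2^0.525 = 1.4389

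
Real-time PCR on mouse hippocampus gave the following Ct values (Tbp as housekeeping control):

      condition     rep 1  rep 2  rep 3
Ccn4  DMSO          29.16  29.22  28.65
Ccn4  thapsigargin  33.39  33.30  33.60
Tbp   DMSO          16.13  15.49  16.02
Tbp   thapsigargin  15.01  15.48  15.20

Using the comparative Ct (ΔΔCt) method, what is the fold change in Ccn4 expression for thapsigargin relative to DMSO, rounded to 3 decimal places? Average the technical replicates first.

0.030

Mean Ct: Ccn4 DMSO 29.010; Ccn4 thapsigargin 33.430; Tbp DMSO 15.880; Tbp thapsigargin 15.230
ΔCt(DMSO) = 29.010 − 15.880 = 13.130
ΔCt(thapsigargin) = 33.430 − 15.230 = 18.200
ΔΔCt = 18.200 − 13.130 = 5.070
Fold change = 2^(−5.070) = 0.0298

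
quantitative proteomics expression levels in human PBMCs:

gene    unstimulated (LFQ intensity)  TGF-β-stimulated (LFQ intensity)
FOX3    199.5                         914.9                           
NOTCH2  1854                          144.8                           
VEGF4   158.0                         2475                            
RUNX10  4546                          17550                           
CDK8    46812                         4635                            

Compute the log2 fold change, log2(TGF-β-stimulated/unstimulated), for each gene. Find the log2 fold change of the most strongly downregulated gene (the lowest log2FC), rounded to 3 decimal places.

-3.679

log2(914.9/199.5) = 2.197  (FOX3)
log2(144.8/1854) = -3.679  (NOTCH2)
log2(2475/158.0) = 3.969  (VEGF4)
log2(17550/4546) = 1.949  (RUNX10)
log2(4635/46812) = -3.336  (CDK8)
NOTCH2 is most strongly downregulated.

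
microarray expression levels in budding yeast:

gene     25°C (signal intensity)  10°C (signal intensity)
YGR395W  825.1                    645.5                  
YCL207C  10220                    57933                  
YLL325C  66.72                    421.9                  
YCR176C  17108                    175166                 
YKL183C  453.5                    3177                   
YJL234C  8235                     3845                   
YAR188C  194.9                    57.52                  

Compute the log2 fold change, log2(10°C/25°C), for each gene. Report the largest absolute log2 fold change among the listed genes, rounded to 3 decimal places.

3.356

log2(645.5/825.1) = -0.354  (YGR395W)
log2(57933/10220) = 2.503  (YCL207C)
log2(421.9/66.72) = 2.661  (YLL325C)
log2(175166/17108) = 3.356  (YCR176C)
log2(3177/453.5) = 2.808  (YKL183C)
log2(3845/8235) = -1.099  (YJL234C)
log2(57.52/194.9) = -1.761  (YAR188C)
The largest magnitude belongs to YCR176C.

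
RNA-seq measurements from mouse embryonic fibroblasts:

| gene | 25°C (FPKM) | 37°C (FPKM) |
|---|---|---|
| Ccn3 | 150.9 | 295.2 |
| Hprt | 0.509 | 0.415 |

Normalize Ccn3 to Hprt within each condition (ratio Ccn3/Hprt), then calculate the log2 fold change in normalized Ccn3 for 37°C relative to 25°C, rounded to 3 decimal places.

1.263

Ccn3/Hprt (25°C) = 150.9 / 0.509 = 296.46
Ccn3/Hprt (37°C) = 295.2 / 0.415 = 711.33
Fold change = 711.33 / 296.46 = 2.3994
log2(2.3994) = 1.2627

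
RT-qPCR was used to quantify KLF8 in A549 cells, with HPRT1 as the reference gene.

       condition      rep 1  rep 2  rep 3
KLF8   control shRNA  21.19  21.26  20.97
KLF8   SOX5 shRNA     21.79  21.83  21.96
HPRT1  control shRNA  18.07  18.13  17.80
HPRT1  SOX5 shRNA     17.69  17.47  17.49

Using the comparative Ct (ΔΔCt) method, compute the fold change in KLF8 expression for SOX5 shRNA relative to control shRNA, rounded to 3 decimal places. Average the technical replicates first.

0.444

Mean Ct: KLF8 control shRNA 21.140; KLF8 SOX5 shRNA 21.860; HPRT1 control shRNA 18.000; HPRT1 SOX5 shRNA 17.550
ΔCt(control shRNA) = 21.140 − 18.000 = 3.140
ΔCt(SOX5 shRNA) = 21.860 − 17.550 = 4.310
ΔΔCt = 4.310 − 3.140 = 1.170
Fold change = 2^(−1.170) = 0.4444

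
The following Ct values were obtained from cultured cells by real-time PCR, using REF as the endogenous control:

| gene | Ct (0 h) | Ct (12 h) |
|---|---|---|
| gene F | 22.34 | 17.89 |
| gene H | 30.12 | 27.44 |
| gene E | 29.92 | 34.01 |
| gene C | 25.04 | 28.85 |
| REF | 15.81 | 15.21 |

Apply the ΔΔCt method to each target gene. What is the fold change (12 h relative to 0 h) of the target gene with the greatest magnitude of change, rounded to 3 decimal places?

gene F: ΔΔCt = (17.89−15.21) − (22.34−15.81) = 2.68 − 6.53 = -3.85; fold change = 2^3.85 = 14.420
gene H: ΔΔCt = (27.44−15.21) − (30.12−15.81) = 12.23 − 14.31 = -2.08; fold change = 2^2.08 = 4.228
gene E: ΔΔCt = (34.01−15.21) − (29.92−15.81) = 18.80 − 14.11 = 4.69; fold change = 2^-4.69 = 0.039
gene C: ΔΔCt = (28.85−15.21) − (25.04−15.81) = 13.64 − 9.23 = 4.41; fold change = 2^-4.41 = 0.047
gene E has the largest |ΔΔCt| = 4.69.

0.039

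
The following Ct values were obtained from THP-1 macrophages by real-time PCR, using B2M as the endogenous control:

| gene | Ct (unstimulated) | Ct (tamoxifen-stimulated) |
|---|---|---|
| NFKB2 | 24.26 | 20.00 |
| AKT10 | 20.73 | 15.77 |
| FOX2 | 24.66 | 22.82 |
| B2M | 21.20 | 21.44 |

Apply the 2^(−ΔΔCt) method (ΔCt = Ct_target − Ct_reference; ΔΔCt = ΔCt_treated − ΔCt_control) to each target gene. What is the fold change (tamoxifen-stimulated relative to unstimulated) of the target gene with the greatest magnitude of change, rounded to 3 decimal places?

NFKB2: ΔΔCt = (20.00−21.44) − (24.26−21.20) = -1.44 − 3.06 = -4.50; fold change = 2^4.50 = 22.627
AKT10: ΔΔCt = (15.77−21.44) − (20.73−21.20) = -5.67 − (-0.47) = -5.20; fold change = 2^5.20 = 36.758
FOX2: ΔΔCt = (22.82−21.44) − (24.66−21.20) = 1.38 − 3.46 = -2.08; fold change = 2^2.08 = 4.228
AKT10 has the largest |ΔΔCt| = 5.20.

36.758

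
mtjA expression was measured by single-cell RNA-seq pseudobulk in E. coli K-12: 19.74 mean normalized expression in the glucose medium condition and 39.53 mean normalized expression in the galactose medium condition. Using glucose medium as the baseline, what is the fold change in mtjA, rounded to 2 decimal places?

Fold change = 39.53 / 19.74 = 2.003
mtjA is upregulated.

2.00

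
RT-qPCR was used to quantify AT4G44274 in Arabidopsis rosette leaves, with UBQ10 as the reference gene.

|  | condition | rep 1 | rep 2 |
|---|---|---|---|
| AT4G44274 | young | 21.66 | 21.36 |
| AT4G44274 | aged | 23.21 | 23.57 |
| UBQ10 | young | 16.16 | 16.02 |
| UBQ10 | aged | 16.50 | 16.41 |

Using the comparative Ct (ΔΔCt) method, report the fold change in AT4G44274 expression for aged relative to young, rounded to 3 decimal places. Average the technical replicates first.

0.350

Mean Ct: AT4G44274 young 21.510; AT4G44274 aged 23.390; UBQ10 young 16.090; UBQ10 aged 16.455
ΔCt(young) = 21.510 − 16.090 = 5.420
ΔCt(aged) = 23.390 − 16.455 = 6.935
ΔΔCt = 6.935 − 5.420 = 1.515
Fold change = 2^(−1.515) = 0.3499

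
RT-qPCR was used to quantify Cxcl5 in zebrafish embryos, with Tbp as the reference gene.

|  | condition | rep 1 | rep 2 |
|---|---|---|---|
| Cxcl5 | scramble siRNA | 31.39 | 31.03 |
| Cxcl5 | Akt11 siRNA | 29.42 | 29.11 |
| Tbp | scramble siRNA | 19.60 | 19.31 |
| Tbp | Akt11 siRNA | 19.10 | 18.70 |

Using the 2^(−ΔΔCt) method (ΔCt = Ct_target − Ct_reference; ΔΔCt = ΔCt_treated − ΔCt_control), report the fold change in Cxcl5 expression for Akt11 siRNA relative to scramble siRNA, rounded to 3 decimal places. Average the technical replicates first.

2.621

Mean Ct: Cxcl5 scramble siRNA 31.210; Cxcl5 Akt11 siRNA 29.265; Tbp scramble siRNA 19.455; Tbp Akt11 siRNA 18.900
ΔCt(scramble siRNA) = 31.210 − 19.455 = 11.755
ΔCt(Akt11 siRNA) = 29.265 − 18.900 = 10.365
ΔΔCt = 10.365 − 11.755 = -1.390
Fold change = 2^(−(-1.390)) = 2^1.390 = 2.6208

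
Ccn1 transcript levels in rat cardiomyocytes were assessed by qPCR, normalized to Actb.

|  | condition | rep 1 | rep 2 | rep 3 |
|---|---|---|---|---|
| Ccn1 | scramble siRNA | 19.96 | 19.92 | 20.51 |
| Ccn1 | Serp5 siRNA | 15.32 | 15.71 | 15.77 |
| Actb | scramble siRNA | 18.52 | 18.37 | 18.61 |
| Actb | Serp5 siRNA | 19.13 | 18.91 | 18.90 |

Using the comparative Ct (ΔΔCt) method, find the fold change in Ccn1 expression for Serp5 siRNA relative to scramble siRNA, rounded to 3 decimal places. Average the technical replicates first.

Mean Ct: Ccn1 scramble siRNA 20.130; Ccn1 Serp5 siRNA 15.600; Actb scramble siRNA 18.500; Actb Serp5 siRNA 18.980
ΔCt(scramble siRNA) = 20.130 − 18.500 = 1.630
ΔCt(Serp5 siRNA) = 15.600 − 18.980 = -3.380
ΔΔCt = -3.380 − 1.630 = -5.010
Fold change = 2^(−(-5.010)) = 2^5.010 = 32.2226

32.223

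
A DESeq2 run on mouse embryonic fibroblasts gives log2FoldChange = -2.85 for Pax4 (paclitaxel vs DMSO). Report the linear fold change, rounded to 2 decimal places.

0.14

Fold change = 2^(-2.85) = 0.139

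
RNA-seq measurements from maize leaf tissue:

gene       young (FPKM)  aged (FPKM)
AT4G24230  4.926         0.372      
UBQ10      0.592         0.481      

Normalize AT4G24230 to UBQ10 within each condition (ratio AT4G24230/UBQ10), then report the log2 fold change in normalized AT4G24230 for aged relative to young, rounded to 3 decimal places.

AT4G24230/UBQ10 (young) = 4.926 / 0.592 = 8.3209
AT4G24230/UBQ10 (aged) = 0.372 / 0.481 = 0.77339
Fold change = 0.77339 / 8.3209 = 0.0929
log2(0.0929) = -3.4275

-3.427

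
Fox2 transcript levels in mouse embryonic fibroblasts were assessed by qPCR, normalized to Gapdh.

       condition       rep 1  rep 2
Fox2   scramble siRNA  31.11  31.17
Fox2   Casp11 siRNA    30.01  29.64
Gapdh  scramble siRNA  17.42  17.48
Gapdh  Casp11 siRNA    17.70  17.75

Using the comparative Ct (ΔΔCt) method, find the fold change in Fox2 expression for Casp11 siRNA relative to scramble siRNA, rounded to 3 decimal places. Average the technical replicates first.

Mean Ct: Fox2 scramble siRNA 31.140; Fox2 Casp11 siRNA 29.825; Gapdh scramble siRNA 17.450; Gapdh Casp11 siRNA 17.725
ΔCt(scramble siRNA) = 31.140 − 17.450 = 13.690
ΔCt(Casp11 siRNA) = 29.825 − 17.725 = 12.100
ΔΔCt = 12.100 − 13.690 = -1.590
Fold change = 2^(−(-1.590)) = 2^1.590 = 3.0105

3.010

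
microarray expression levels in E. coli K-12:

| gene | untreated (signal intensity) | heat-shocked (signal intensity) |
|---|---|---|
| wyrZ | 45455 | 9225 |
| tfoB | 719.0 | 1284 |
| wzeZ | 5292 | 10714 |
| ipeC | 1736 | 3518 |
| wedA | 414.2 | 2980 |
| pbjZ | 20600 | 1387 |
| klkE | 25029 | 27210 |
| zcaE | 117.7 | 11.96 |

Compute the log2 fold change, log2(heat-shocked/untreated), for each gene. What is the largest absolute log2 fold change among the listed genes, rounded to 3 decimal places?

log2(9225/45455) = -2.301  (wyrZ)
log2(1284/719.0) = 0.837  (tfoB)
log2(10714/5292) = 1.018  (wzeZ)
log2(3518/1736) = 1.019  (ipeC)
log2(2980/414.2) = 2.847  (wedA)
log2(1387/20600) = -3.893  (pbjZ)
log2(27210/25029) = 0.121  (klkE)
log2(11.96/117.7) = -3.299  (zcaE)
The largest magnitude belongs to pbjZ.

3.893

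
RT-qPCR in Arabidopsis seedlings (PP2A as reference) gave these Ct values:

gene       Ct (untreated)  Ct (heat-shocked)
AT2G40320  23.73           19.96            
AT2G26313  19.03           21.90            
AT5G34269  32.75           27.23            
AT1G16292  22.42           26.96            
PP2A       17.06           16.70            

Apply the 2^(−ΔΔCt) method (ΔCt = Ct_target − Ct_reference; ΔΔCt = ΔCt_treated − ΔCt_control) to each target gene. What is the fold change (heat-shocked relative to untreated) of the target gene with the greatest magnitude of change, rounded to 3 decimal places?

35.753

AT2G40320: ΔΔCt = (19.96−16.70) − (23.73−17.06) = 3.26 − 6.67 = -3.41; fold change = 2^3.41 = 10.629
AT2G26313: ΔΔCt = (21.90−16.70) − (19.03−17.06) = 5.20 − 1.97 = 3.23; fold change = 2^-3.23 = 0.107
AT5G34269: ΔΔCt = (27.23−16.70) − (32.75−17.06) = 10.53 − 15.69 = -5.16; fold change = 2^5.16 = 35.753
AT1G16292: ΔΔCt = (26.96−16.70) − (22.42−17.06) = 10.26 − 5.36 = 4.90; fold change = 2^-4.90 = 0.033
AT5G34269 has the largest |ΔΔCt| = 5.16.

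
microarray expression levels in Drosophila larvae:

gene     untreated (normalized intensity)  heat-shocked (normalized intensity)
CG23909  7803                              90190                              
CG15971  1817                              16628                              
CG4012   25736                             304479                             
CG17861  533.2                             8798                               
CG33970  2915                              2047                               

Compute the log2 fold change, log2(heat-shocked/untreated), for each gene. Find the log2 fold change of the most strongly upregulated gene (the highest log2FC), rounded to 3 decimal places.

4.044

log2(90190/7803) = 3.531  (CG23909)
log2(16628/1817) = 3.194  (CG15971)
log2(304479/25736) = 3.564  (CG4012)
log2(8798/533.2) = 4.044  (CG17861)
log2(2047/2915) = -0.510  (CG33970)
CG17861 is most strongly upregulated.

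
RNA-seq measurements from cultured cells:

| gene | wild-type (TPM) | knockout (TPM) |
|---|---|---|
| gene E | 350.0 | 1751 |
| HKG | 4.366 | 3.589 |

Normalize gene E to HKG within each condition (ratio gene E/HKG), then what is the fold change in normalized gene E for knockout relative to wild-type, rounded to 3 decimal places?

6.086

gene E/HKG (wild-type) = 350.0 / 4.366 = 80.165
gene E/HKG (knockout) = 1751 / 3.589 = 487.88
Fold change = 487.88 / 80.165 = 6.0859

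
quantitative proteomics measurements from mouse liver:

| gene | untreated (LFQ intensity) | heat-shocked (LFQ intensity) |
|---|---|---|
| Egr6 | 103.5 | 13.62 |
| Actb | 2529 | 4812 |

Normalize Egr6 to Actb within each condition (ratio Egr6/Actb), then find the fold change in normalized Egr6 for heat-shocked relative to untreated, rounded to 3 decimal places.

Egr6/Actb (untreated) = 103.5 / 2529 = 0.040925
Egr6/Actb (heat-shocked) = 13.62 / 4812 = 0.0028304
Fold change = 0.0028304 / 0.040925 = 0.0692

0.069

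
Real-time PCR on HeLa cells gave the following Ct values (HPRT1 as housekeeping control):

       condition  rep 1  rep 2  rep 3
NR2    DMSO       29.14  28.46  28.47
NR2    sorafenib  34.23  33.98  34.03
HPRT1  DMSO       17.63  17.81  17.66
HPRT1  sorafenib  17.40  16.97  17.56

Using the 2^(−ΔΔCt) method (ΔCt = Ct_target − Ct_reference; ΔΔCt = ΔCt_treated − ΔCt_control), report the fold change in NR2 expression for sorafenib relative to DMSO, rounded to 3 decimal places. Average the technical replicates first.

0.018

Mean Ct: NR2 DMSO 28.690; NR2 sorafenib 34.080; HPRT1 DMSO 17.700; HPRT1 sorafenib 17.310
ΔCt(DMSO) = 28.690 − 17.700 = 10.990
ΔCt(sorafenib) = 34.080 − 17.310 = 16.770
ΔΔCt = 16.770 − 10.990 = 5.780
Fold change = 2^(−5.780) = 0.0182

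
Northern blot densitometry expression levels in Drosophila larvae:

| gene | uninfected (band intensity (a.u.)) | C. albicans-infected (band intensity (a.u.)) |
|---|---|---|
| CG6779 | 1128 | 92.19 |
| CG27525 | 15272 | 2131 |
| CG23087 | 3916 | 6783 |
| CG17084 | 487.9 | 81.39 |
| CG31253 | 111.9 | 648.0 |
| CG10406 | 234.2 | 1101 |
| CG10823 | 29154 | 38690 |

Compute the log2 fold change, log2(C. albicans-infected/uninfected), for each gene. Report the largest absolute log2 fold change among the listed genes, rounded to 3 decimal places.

log2(92.19/1128) = -3.613  (CG6779)
log2(2131/15272) = -2.841  (CG27525)
log2(6783/3916) = 0.793  (CG23087)
log2(81.39/487.9) = -2.584  (CG17084)
log2(648.0/111.9) = 2.534  (CG31253)
log2(1101/234.2) = 2.233  (CG10406)
log2(38690/29154) = 0.408  (CG10823)
The largest magnitude belongs to CG6779.

3.613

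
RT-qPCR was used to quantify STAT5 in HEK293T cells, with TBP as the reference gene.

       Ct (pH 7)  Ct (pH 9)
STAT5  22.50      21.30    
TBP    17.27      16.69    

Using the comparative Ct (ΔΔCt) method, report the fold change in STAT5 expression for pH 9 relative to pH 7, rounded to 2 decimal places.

1.54

ΔCt(pH 7) = 22.500 − 17.270 = 5.230
ΔCt(pH 9) = 21.300 − 16.690 = 4.610
ΔΔCt = 4.610 − 5.230 = -0.620
Fold change = 2^(−(-0.620)) = 2^0.620 = 1.537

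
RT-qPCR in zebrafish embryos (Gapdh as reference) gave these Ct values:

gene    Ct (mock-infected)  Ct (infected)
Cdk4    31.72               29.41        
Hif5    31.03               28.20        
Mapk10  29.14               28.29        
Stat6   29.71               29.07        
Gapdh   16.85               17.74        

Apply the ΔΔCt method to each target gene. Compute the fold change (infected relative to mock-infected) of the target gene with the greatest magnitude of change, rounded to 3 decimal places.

Cdk4: ΔΔCt = (29.41−17.74) − (31.72−16.85) = 11.67 − 14.87 = -3.20; fold change = 2^3.20 = 9.190
Hif5: ΔΔCt = (28.20−17.74) − (31.03−16.85) = 10.46 − 14.18 = -3.72; fold change = 2^3.72 = 13.177
Mapk10: ΔΔCt = (28.29−17.74) − (29.14−16.85) = 10.55 − 12.29 = -1.74; fold change = 2^1.74 = 3.340
Stat6: ΔΔCt = (29.07−17.74) − (29.71−16.85) = 11.33 − 12.86 = -1.53; fold change = 2^1.53 = 2.888
Hif5 has the largest |ΔΔCt| = 3.72.

13.177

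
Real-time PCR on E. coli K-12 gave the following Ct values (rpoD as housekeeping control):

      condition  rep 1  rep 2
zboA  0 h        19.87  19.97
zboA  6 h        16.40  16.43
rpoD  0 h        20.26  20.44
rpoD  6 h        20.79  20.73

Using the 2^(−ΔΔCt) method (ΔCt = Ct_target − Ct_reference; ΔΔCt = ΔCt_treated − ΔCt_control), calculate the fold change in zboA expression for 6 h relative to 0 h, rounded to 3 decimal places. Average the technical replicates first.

Mean Ct: zboA 0 h 19.920; zboA 6 h 16.415; rpoD 0 h 20.350; rpoD 6 h 20.760
ΔCt(0 h) = 19.920 − 20.350 = -0.430
ΔCt(6 h) = 16.415 − 20.760 = -4.345
ΔΔCt = -4.345 − (-0.430) = -3.915
Fold change = 2^(−(-3.915)) = 2^3.915 = 15.0846

15.085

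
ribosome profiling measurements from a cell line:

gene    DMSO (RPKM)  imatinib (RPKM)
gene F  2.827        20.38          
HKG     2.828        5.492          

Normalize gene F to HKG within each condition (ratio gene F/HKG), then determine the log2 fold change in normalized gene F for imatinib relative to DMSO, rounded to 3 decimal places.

gene F/HKG (DMSO) = 2.827 / 2.828 = 0.99965
gene F/HKG (imatinib) = 20.38 / 5.492 = 3.7109
Fold change = 3.7109 / 0.99965 = 3.7122
log2(3.7122) = 1.8923

1.892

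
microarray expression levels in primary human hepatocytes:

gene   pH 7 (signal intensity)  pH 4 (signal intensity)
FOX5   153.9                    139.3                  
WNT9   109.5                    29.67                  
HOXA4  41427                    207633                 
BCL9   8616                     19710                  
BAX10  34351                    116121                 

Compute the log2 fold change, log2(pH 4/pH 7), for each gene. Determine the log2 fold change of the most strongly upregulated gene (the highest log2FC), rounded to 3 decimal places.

log2(139.3/153.9) = -0.144  (FOX5)
log2(29.67/109.5) = -1.884  (WNT9)
log2(207633/41427) = 2.325  (HOXA4)
log2(19710/8616) = 1.194  (BCL9)
log2(116121/34351) = 1.757  (BAX10)
HOXA4 is most strongly upregulated.

2.325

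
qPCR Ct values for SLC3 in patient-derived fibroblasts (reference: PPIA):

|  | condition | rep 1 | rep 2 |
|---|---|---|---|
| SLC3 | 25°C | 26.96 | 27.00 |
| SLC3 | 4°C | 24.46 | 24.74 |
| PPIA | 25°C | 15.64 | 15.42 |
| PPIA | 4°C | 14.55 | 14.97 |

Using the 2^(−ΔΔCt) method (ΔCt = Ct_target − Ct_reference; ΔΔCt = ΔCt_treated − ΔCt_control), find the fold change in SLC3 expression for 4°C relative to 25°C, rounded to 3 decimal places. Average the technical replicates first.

3.053

Mean Ct: SLC3 25°C 26.980; SLC3 4°C 24.600; PPIA 25°C 15.530; PPIA 4°C 14.760
ΔCt(25°C) = 26.980 − 15.530 = 11.450
ΔCt(4°C) = 24.600 − 14.760 = 9.840
ΔΔCt = 9.840 − 11.450 = -1.610
Fold change = 2^(−(-1.610)) = 2^1.610 = 3.0525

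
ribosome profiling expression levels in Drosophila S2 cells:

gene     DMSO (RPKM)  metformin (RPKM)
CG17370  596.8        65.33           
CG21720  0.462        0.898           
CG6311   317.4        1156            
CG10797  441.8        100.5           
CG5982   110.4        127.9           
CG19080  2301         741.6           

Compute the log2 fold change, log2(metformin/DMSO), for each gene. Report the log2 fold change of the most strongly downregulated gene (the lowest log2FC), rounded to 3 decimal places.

-3.191

log2(65.33/596.8) = -3.191  (CG17370)
log2(0.898/0.462) = 0.959  (CG21720)
log2(1156/317.4) = 1.865  (CG6311)
log2(100.5/441.8) = -2.136  (CG10797)
log2(127.9/110.4) = 0.212  (CG5982)
log2(741.6/2301) = -1.634  (CG19080)
CG17370 is most strongly downregulated.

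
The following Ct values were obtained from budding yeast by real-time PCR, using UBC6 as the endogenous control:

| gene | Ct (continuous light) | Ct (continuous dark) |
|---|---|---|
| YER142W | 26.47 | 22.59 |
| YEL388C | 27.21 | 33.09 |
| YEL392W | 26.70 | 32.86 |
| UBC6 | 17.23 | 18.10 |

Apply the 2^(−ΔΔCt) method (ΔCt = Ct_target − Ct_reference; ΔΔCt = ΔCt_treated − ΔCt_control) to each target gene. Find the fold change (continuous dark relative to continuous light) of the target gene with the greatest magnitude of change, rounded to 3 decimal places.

YER142W: ΔΔCt = (22.59−18.10) − (26.47−17.23) = 4.49 − 9.24 = -4.75; fold change = 2^4.75 = 26.909
YEL388C: ΔΔCt = (33.09−18.10) − (27.21−17.23) = 14.99 − 9.98 = 5.01; fold change = 2^-5.01 = 0.031
YEL392W: ΔΔCt = (32.86−18.10) − (26.70−17.23) = 14.76 − 9.47 = 5.29; fold change = 2^-5.29 = 0.026
YEL392W has the largest |ΔΔCt| = 5.29.

0.026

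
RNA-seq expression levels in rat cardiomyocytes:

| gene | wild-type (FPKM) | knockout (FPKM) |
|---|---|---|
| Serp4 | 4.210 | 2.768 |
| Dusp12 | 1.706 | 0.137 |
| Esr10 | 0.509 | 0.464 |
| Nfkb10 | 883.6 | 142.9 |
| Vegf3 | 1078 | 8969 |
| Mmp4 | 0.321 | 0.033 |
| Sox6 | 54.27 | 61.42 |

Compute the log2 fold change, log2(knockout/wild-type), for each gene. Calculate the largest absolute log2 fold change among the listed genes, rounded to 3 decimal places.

log2(2.768/4.210) = -0.605  (Serp4)
log2(0.137/1.706) = -3.638  (Dusp12)
log2(0.464/0.509) = -0.134  (Esr10)
log2(142.9/883.6) = -2.628  (Nfkb10)
log2(8969/1078) = 3.057  (Vegf3)
log2(0.033/0.321) = -3.282  (Mmp4)
log2(61.42/54.27) = 0.179  (Sox6)
The largest magnitude belongs to Dusp12.

3.638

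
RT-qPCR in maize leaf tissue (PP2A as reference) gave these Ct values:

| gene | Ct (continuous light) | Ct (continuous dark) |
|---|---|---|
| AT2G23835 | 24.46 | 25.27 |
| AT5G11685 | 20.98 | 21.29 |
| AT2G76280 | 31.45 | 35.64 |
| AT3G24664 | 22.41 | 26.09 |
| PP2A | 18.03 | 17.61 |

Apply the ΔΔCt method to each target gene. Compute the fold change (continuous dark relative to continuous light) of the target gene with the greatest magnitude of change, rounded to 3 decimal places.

0.041

AT2G23835: ΔΔCt = (25.27−17.61) − (24.46−18.03) = 7.66 − 6.43 = 1.23; fold change = 2^-1.23 = 0.426
AT5G11685: ΔΔCt = (21.29−17.61) − (20.98−18.03) = 3.68 − 2.95 = 0.73; fold change = 2^-0.73 = 0.603
AT2G76280: ΔΔCt = (35.64−17.61) − (31.45−18.03) = 18.03 − 13.42 = 4.61; fold change = 2^-4.61 = 0.041
AT3G24664: ΔΔCt = (26.09−17.61) − (22.41−18.03) = 8.48 − 4.38 = 4.10; fold change = 2^-4.10 = 0.058
AT2G76280 has the largest |ΔΔCt| = 4.61.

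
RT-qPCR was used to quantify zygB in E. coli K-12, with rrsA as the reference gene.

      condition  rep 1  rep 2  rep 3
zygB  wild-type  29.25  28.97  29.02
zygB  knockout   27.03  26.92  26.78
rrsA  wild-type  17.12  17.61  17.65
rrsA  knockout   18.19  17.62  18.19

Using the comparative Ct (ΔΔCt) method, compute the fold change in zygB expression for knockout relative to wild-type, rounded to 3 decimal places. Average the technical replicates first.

6.543

Mean Ct: zygB wild-type 29.080; zygB knockout 26.910; rrsA wild-type 17.460; rrsA knockout 18.000
ΔCt(wild-type) = 29.080 − 17.460 = 11.620
ΔCt(knockout) = 26.910 − 18.000 = 8.910
ΔΔCt = 8.910 − 11.620 = -2.710
Fold change = 2^(−(-2.710)) = 2^2.710 = 6.5432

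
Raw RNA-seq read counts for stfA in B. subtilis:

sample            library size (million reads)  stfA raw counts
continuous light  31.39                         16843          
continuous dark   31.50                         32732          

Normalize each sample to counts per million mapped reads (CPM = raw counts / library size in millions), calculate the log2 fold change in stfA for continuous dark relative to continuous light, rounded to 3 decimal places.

CPM(continuous light) = 16843 / 31.39 = 536.5722
CPM(continuous dark) = 32732 / 31.50 = 1039.1111
Fold change = 1039.1111 / 536.5722 = 1.93657
log2(1.93657) = 0.9535

0.954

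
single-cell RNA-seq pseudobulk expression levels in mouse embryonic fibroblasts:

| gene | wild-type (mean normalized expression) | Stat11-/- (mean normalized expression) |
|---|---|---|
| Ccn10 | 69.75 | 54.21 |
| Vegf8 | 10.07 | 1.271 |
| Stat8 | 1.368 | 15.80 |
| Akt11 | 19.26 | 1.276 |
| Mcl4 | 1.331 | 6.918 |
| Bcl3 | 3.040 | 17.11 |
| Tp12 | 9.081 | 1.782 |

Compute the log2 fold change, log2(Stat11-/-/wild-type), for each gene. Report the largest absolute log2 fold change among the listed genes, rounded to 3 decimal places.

log2(54.21/69.75) = -0.364  (Ccn10)
log2(1.271/10.07) = -2.986  (Vegf8)
log2(15.80/1.368) = 3.530  (Stat8)
log2(1.276/19.26) = -3.916  (Akt11)
log2(6.918/1.331) = 2.378  (Mcl4)
log2(17.11/3.040) = 2.493  (Bcl3)
log2(1.782/9.081) = -2.349  (Tp12)
The largest magnitude belongs to Akt11.

3.916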